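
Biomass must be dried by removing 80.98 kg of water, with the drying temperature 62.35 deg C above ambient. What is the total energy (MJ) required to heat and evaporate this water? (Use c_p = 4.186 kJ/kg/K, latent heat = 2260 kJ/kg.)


E = m_water * (4.186 * dT + 2260) / 1000
= 80.98 * (4.186 * 62.35 + 2260) / 1000
= 204.1503 MJ

204.1503 MJ


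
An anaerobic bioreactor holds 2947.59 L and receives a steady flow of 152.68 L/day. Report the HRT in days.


HRT = V / Q
= 2947.59 / 152.68
= 19.3057 days

19.3057 days


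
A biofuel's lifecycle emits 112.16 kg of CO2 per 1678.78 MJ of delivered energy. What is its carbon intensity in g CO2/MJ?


CI = CO2 * 1000 / E
= 112.16 * 1000 / 1678.78
= 66.8104 g CO2/MJ

66.8104 g CO2/MJ


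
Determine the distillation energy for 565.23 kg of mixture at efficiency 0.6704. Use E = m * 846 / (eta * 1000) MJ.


E = m * 846 / (eta * 1000)
= 565.23 * 846 / (0.6704 * 1000)
= 713.2825 MJ

713.2825 MJ


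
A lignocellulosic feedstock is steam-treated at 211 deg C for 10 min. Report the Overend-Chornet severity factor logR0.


logR0 = log10(t * exp((T - 100) / 14.75))
= log10(10 * exp((211 - 100) / 14.75))
= 4.2682

4.2682


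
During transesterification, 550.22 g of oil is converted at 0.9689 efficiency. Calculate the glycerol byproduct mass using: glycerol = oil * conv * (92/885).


glycerol = oil * conv * (92/885)
= 550.22 * 0.9689 * 92 / 885
= 55.4192 g

55.4192 g


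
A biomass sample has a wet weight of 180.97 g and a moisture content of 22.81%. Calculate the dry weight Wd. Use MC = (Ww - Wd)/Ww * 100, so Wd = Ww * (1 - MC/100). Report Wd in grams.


Wd = Ww * (1 - MC/100)
= 180.97 * (1 - 22.81/100)
= 139.6907 g

139.6907 g


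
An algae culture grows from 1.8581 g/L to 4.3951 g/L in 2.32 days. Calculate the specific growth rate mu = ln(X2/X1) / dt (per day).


mu = ln(X2/X1) / dt
= ln(4.3951/1.8581) / 2.32
= 0.3711 per day

0.3711 per day


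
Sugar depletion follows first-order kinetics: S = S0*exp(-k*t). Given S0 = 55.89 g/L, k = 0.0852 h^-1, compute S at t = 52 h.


S = S0 * exp(-k * t)
S = 55.89 * exp(-0.0852 * 52)
S = 0.6656 g/L

0.6656 g/L


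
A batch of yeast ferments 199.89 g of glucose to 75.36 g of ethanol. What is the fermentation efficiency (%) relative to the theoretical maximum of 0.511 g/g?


Fermentation efficiency = (actual / (0.511 * glucose)) * 100
= (75.36 / (0.511 * 199.89)) * 100
= 73.7783%

73.7783%


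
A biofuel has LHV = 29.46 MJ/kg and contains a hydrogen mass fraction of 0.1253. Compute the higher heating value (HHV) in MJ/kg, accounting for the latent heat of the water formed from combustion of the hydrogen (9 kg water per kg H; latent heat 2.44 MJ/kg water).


HHV = LHV + H_frac * 9 * 2.44
= 29.46 + 0.1253 * 9 * 2.44
= 32.2116 MJ/kg

32.2116 MJ/kg


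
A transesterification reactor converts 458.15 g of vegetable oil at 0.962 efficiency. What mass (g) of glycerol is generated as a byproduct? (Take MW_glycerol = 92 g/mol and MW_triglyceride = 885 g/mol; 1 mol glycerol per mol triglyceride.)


glycerol = oil * conv * (92/885)
= 458.15 * 0.962 * 92 / 885
= 45.8171 g

45.8171 g


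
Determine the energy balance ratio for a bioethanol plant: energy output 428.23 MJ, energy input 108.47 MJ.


EROI = E_out / E_in
= 428.23 / 108.47
= 3.9479

3.9479


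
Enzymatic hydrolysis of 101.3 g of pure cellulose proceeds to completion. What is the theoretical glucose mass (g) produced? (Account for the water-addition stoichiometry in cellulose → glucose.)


glucose = cellulose * 180/162
= 101.3 * 180/162
= 112.5556 g

112.5556 g


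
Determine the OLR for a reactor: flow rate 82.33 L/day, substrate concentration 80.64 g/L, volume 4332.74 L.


OLR = Q * S / V
= 82.33 * 80.64 / 4332.74
= 1.5323 g/L/day

1.5323 g/L/day


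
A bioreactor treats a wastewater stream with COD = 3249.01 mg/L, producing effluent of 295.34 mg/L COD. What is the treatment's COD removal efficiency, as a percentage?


eta = (COD_in - COD_out) / COD_in * 100
= (3249.01 - 295.34) / 3249.01 * 100
= 90.9098%

90.9098%


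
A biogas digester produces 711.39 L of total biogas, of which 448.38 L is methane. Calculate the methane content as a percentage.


CH4% = V_CH4 / V_total * 100
= 448.38 / 711.39 * 100
= 63.0287%

63.0287%


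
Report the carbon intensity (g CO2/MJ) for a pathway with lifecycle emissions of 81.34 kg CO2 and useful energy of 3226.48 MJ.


CI = CO2 * 1000 / E
= 81.34 * 1000 / 3226.48
= 25.2101 g CO2/MJ

25.2101 g CO2/MJ


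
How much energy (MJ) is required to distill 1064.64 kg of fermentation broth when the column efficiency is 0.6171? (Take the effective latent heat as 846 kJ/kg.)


E = m * 846 / (eta * 1000)
= 1064.64 * 846 / (0.6171 * 1000)
= 1459.5454 MJ

1459.5454 MJ


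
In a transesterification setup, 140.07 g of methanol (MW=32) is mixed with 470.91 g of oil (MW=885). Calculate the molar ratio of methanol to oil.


Molar ratio = n_MeOH / n_oil = (MeOH/32) / (oil/885) = (MeOH * 885) / (32 * oil)
= (140.07 * 885) / (32 * 470.91)
= 8.2262

8.2262


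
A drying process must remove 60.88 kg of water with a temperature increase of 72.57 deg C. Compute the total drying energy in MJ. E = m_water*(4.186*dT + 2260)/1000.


E = m_water * (4.186 * dT + 2260) / 1000
= 60.88 * (4.186 * 72.57 + 2260) / 1000
= 156.0828 MJ

156.0828 MJ


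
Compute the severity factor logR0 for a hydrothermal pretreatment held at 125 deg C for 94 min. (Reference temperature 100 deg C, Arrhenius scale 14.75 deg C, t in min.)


logR0 = log10(t * exp((T - 100) / 14.75))
= log10(94 * exp((125 - 100) / 14.75))
= 2.7092

2.7092


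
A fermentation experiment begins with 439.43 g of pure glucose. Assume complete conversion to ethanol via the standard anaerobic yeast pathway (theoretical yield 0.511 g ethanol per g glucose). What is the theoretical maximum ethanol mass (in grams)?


Theoretical ethanol yield: m_EtOH = 0.511 * m_glucose
m_EtOH = 0.511 * 439.43 = 224.5487 g

224.5487 g


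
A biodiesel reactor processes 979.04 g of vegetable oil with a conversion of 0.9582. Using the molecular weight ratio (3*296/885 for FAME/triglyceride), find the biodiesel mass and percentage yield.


m_FAME = oil * conv * (3 * 296 / 885) = oil * conv * (888/885)
= 979.04 * 0.9582 * 888 / 885
= 941.2962 g
Y = m_FAME / oil * 100 = conv * (888/885) * 100
= 0.9582 * 888 / 885 * 100
= 96.14%

941.2962 g FAME; Y = 96.14%


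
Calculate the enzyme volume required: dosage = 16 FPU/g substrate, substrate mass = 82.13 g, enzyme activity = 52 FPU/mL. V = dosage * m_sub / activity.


V = dosage * m_sub / activity
V = 16 * 82.13 / 52
V = 25.2708 mL

25.2708 mL


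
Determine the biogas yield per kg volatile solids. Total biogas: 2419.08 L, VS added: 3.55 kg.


Y = V / VS
= 2419.08 / 3.55
= 681.4310 L/kg VS

681.4310 L/kg VS


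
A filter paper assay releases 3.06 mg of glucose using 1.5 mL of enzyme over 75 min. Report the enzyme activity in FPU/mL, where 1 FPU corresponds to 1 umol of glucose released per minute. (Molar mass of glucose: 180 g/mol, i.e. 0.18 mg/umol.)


Activity = glucose_mg / (0.18 mg/umol * V_mL * t_min)
= 3.06 / (0.18 * 1.5 * 75)
= 0.1511 FPU/mL

0.1511 FPU/mL


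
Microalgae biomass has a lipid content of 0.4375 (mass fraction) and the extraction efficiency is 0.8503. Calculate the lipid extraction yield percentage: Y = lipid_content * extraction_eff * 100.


Y = lipid_content * extraction_eff * 100
= 0.4375 * 0.8503 * 100
= 37.2006%

37.2006%


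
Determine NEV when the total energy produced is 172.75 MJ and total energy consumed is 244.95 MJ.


NEV = E_out - E_in
= 172.75 - 244.95
= -72.2000 MJ

-72.2000 MJ


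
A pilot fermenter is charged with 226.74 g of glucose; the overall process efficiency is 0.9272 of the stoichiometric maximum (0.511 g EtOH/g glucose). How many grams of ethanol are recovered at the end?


Actual ethanol: m = 0.511 * 226.74 * 0.9272
m = 107.4292 g

107.4292 g


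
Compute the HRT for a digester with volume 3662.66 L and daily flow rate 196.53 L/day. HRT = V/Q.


HRT = V / Q
= 3662.66 / 196.53
= 18.6366 days

18.6366 days


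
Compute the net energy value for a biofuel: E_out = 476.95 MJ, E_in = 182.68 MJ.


NEV = E_out - E_in
= 476.95 - 182.68
= 294.2700 MJ

294.2700 MJ


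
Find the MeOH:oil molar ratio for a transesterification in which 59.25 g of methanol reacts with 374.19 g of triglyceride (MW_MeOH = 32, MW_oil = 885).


Molar ratio = n_MeOH / n_oil = (MeOH/32) / (oil/885) = (MeOH * 885) / (32 * oil)
= (59.25 * 885) / (32 * 374.19)
= 4.3791

4.3791


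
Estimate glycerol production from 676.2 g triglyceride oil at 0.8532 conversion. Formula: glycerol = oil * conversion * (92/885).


glycerol = oil * conv * (92/885)
= 676.2 * 0.8532 * 92 / 885
= 59.9750 g

59.9750 g


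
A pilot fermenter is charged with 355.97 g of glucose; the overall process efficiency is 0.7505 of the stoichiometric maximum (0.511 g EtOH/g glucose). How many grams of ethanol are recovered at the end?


Actual ethanol: m = 0.511 * 355.97 * 0.7505
m = 136.5165 g

136.5165 g


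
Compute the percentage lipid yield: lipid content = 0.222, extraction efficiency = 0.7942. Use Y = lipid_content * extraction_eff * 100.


Y = lipid_content * extraction_eff * 100
= 0.222 * 0.7942 * 100
= 17.6312%

17.6312%


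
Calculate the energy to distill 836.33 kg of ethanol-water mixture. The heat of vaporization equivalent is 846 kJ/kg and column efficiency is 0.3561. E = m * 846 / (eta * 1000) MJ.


E = m * 846 / (eta * 1000)
= 836.33 * 846 / (0.3561 * 1000)
= 1986.9003 MJ

1986.9003 MJ


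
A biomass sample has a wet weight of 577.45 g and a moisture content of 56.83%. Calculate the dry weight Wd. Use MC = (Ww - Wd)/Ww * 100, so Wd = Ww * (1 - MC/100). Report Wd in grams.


Wd = Ww * (1 - MC/100)
= 577.45 * (1 - 56.83/100)
= 249.2852 g

249.2852 g


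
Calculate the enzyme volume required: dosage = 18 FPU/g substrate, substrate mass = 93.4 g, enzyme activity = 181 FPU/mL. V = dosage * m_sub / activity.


V = dosage * m_sub / activity
V = 18 * 93.4 / 181
V = 9.2884 mL

9.2884 mL


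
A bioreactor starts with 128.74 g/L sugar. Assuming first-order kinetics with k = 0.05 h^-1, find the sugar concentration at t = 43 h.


S = S0 * exp(-k * t)
S = 128.74 * exp(-0.05 * 43)
S = 14.9962 g/L

14.9962 g/L


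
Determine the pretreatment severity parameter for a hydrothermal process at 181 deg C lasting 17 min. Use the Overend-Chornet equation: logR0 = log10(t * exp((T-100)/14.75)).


logR0 = log10(t * exp((T - 100) / 14.75))
= log10(17 * exp((181 - 100) / 14.75))
= 3.6154

3.6154


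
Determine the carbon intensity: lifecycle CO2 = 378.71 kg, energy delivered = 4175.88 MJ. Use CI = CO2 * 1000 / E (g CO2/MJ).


CI = CO2 * 1000 / E
= 378.71 * 1000 / 4175.88
= 90.6899 g CO2/MJ

90.6899 g CO2/MJ


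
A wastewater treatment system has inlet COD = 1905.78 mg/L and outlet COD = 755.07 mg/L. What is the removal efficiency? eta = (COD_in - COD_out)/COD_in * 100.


eta = (COD_in - COD_out) / COD_in * 100
= (1905.78 - 755.07) / 1905.78 * 100
= 60.3800%

60.3800%


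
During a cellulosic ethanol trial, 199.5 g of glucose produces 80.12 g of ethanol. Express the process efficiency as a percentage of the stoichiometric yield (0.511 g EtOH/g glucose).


Fermentation efficiency = (actual / (0.511 * glucose)) * 100
= (80.12 / (0.511 * 199.5)) * 100
= 78.5918%

78.5918%


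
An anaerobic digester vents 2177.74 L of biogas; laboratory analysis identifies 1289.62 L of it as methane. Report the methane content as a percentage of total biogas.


CH4% = V_CH4 / V_total * 100
= 1289.62 / 2177.74 * 100
= 59.2183%

59.2183%


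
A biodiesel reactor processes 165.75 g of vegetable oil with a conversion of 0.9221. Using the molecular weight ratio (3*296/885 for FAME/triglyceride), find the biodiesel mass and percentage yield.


m_FAME = oil * conv * (3 * 296 / 885) = oil * conv * (888/885)
= 165.75 * 0.9221 * 888 / 885
= 153.3562 g
Y = m_FAME / oil * 100 = conv * (888/885) * 100
= 0.9221 * 888 / 885 * 100
= 92.52%

153.3562 g FAME; Y = 92.52%


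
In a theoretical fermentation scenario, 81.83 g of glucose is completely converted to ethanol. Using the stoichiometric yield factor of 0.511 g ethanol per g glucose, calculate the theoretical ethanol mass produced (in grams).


Theoretical ethanol yield: m_EtOH = 0.511 * m_glucose
m_EtOH = 0.511 * 81.83 = 41.8151 g

41.8151 g


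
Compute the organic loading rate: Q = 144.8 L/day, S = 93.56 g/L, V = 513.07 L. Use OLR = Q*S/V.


OLR = Q * S / V
= 144.8 * 93.56 / 513.07
= 26.4048 g/L/day

26.4048 g/L/day


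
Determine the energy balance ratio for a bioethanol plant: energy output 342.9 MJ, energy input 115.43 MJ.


EROI = E_out / E_in
= 342.9 / 115.43
= 2.9706

2.9706


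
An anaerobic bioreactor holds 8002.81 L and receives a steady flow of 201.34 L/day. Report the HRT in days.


HRT = V / Q
= 8002.81 / 201.34
= 39.7477 days

39.7477 days


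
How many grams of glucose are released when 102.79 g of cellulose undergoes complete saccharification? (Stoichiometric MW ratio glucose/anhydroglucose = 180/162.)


glucose = cellulose * 180/162
= 102.79 * 180/162
= 114.2111 g

114.2111 g


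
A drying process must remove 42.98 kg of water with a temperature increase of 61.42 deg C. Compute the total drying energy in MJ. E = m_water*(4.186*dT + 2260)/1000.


E = m_water * (4.186 * dT + 2260) / 1000
= 42.98 * (4.186 * 61.42 + 2260) / 1000
= 108.1851 MJ

108.1851 MJ


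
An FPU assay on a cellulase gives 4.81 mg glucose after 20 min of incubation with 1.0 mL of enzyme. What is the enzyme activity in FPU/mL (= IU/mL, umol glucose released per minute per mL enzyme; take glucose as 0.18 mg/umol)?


Activity = glucose_mg / (0.18 mg/umol * V_mL * t_min)
= 4.81 / (0.18 * 1.0 * 20)
= 1.3361 FPU/mL

1.3361 FPU/mL


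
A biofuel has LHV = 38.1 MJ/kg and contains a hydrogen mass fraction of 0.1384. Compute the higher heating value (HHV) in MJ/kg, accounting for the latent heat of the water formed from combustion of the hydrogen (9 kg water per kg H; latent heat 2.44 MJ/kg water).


HHV = LHV + H_frac * 9 * 2.44
= 38.1 + 0.1384 * 9 * 2.44
= 41.1393 MJ/kg

41.1393 MJ/kg


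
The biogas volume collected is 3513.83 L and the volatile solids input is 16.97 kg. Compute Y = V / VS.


Y = V / VS
= 3513.83 / 16.97
= 207.0613 L/kg VS

207.0613 L/kg VS


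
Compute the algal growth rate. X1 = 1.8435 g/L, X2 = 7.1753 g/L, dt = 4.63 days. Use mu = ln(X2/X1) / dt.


mu = ln(X2/X1) / dt
= ln(7.1753/1.8435) / 4.63
= 0.2935 per day

0.2935 per day


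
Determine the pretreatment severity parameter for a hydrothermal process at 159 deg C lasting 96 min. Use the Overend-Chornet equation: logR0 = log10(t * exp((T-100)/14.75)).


logR0 = log10(t * exp((T - 100) / 14.75))
= log10(96 * exp((159 - 100) / 14.75))
= 3.7194

3.7194


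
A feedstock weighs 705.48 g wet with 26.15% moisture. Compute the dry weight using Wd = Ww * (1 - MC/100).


Wd = Ww * (1 - MC/100)
= 705.48 * (1 - 26.15/100)
= 520.9970 g

520.9970 g


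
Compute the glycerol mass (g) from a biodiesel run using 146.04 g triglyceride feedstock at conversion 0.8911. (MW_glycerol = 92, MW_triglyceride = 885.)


glycerol = oil * conv * (92/885)
= 146.04 * 0.8911 * 92 / 885
= 13.5283 g

13.5283 g


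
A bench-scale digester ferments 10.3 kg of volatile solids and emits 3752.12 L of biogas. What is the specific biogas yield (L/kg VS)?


Y = V / VS
= 3752.12 / 10.3
= 364.2835 L/kg VS

364.2835 L/kg VS


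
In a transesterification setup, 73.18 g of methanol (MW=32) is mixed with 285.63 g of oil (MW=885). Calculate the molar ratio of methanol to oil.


Molar ratio = n_MeOH / n_oil = (MeOH/32) / (oil/885) = (MeOH * 885) / (32 * oil)
= (73.18 * 885) / (32 * 285.63)
= 7.0857

7.0857


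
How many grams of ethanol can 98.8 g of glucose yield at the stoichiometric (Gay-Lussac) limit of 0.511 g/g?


Theoretical ethanol yield: m_EtOH = 0.511 * m_glucose
m_EtOH = 0.511 * 98.8 = 50.4868 g

50.4868 g


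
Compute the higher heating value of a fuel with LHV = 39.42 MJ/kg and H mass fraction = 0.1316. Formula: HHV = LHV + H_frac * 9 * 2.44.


HHV = LHV + H_frac * 9 * 2.44
= 39.42 + 0.1316 * 9 * 2.44
= 42.3099 MJ/kg

42.3099 MJ/kg


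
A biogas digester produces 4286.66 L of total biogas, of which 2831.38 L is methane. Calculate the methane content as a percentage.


CH4% = V_CH4 / V_total * 100
= 2831.38 / 4286.66 * 100
= 66.0510%

66.0510%


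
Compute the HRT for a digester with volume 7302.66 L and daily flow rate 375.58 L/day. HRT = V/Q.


HRT = V / Q
= 7302.66 / 375.58
= 19.4437 days

19.4437 days


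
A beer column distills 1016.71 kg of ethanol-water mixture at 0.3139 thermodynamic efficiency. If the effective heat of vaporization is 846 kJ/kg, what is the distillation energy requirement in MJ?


E = m * 846 / (eta * 1000)
= 1016.71 * 846 / (0.3139 * 1000)
= 2740.1614 MJ

2740.1614 MJ


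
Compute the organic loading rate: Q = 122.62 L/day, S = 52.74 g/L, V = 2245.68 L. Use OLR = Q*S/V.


OLR = Q * S / V
= 122.62 * 52.74 / 2245.68
= 2.8797 g/L/day

2.8797 g/L/day


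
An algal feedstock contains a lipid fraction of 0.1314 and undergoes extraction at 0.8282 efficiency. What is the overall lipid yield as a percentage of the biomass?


Y = lipid_content * extraction_eff * 100
= 0.1314 * 0.8282 * 100
= 10.8825%

10.8825%


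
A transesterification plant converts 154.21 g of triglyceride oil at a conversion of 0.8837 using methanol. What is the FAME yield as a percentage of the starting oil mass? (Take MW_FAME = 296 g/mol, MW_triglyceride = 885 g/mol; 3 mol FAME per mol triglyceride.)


m_FAME = oil * conv * (3 * 296 / 885) = oil * conv * (888/885)
= 154.21 * 0.8837 * 888 / 885
= 136.7373 g
Y = m_FAME / oil * 100 = conv * (888/885) * 100
= 0.8837 * 888 / 885 * 100
= 88.67%

88.67%


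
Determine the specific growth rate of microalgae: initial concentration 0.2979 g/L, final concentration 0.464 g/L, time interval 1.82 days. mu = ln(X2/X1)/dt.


mu = ln(X2/X1) / dt
= ln(0.464/0.2979) / 1.82
= 0.2435 per day

0.2435 per day


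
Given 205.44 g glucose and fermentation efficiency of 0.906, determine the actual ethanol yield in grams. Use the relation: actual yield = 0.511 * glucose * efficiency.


Actual ethanol: m = 0.511 * 205.44 * 0.906
m = 95.1117 g

95.1117 g


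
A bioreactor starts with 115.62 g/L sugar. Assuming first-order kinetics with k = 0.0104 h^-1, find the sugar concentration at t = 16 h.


S = S0 * exp(-k * t)
S = 115.62 * exp(-0.0104 * 16)
S = 97.8963 g/L

97.8963 g/L


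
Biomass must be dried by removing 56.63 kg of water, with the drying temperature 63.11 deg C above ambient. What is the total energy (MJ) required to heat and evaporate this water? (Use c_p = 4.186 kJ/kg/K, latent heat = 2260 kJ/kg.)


E = m_water * (4.186 * dT + 2260) / 1000
= 56.63 * (4.186 * 63.11 + 2260) / 1000
= 142.9442 MJ

142.9442 MJ


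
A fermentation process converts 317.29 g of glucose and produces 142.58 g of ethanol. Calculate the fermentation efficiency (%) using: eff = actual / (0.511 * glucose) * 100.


Fermentation efficiency = (actual / (0.511 * glucose)) * 100
= (142.58 / (0.511 * 317.29)) * 100
= 87.9390%

87.9390%


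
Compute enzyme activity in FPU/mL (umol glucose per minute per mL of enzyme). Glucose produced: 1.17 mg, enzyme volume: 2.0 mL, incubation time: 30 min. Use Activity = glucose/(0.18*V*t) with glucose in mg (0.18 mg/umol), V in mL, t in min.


Activity = glucose_mg / (0.18 mg/umol * V_mL * t_min)
= 1.17 / (0.18 * 2.0 * 30)
= 0.1083 FPU/mL

0.1083 FPU/mL


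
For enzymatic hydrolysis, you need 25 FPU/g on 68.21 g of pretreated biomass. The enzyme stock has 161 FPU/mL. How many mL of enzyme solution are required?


V = dosage * m_sub / activity
V = 25 * 68.21 / 161
V = 10.5916 mL

10.5916 mL


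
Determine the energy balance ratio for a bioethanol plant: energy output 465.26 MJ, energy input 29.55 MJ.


EROI = E_out / E_in
= 465.26 / 29.55
= 15.7448

15.7448


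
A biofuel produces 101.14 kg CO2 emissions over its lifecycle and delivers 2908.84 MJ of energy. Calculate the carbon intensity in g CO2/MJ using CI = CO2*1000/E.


CI = CO2 * 1000 / E
= 101.14 * 1000 / 2908.84
= 34.7699 g CO2/MJ

34.7699 g CO2/MJ


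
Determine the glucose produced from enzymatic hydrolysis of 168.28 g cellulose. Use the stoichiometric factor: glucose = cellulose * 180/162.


glucose = cellulose * 180/162
= 168.28 * 180/162
= 186.9778 g

186.9778 g


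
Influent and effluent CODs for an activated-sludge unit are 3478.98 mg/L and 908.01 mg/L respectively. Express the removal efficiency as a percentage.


eta = (COD_in - COD_out) / COD_in * 100
= (3478.98 - 908.01) / 3478.98 * 100
= 73.9001%

73.9001%


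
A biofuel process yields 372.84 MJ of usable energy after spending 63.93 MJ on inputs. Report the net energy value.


NEV = E_out - E_in
= 372.84 - 63.93
= 308.9100 MJ

308.9100 MJ


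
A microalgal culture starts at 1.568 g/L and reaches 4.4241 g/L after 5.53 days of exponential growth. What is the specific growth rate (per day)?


mu = ln(X2/X1) / dt
= ln(4.4241/1.568) / 5.53
= 0.1876 per day

0.1876 per day


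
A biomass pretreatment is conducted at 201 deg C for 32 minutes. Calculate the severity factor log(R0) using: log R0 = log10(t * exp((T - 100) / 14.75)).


logR0 = log10(t * exp((T - 100) / 14.75))
= log10(32 * exp((201 - 100) / 14.75))
= 4.4790

4.4790


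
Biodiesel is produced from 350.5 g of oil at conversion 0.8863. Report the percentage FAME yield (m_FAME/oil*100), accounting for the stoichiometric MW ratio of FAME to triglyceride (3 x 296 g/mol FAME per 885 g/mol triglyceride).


m_FAME = oil * conv * (3 * 296 / 885) = oil * conv * (888/885)
= 350.5 * 0.8863 * 888 / 885
= 311.7012 g
Y = m_FAME / oil * 100 = conv * (888/885) * 100
= 0.8863 * 888 / 885 * 100
= 88.93%

88.93%


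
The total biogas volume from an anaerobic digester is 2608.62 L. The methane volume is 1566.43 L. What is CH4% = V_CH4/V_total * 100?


CH4% = V_CH4 / V_total * 100
= 1566.43 / 2608.62 * 100
= 60.0482%

60.0482%


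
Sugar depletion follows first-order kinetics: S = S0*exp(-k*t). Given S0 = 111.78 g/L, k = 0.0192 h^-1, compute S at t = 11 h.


S = S0 * exp(-k * t)
S = 111.78 * exp(-0.0192 * 11)
S = 90.4984 g/L

90.4984 g/L


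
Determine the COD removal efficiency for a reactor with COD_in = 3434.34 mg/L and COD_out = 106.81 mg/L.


eta = (COD_in - COD_out) / COD_in * 100
= (3434.34 - 106.81) / 3434.34 * 100
= 96.8899%

96.8899%


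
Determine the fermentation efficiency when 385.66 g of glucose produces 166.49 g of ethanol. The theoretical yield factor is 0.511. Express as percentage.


Fermentation efficiency = (actual / (0.511 * glucose)) * 100
= (166.49 / (0.511 * 385.66)) * 100
= 84.4817%

84.4817%


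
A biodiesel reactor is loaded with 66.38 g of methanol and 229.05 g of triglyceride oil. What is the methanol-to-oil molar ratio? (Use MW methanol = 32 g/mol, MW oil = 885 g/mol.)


Molar ratio = n_MeOH / n_oil = (MeOH/32) / (oil/885) = (MeOH * 885) / (32 * oil)
= (66.38 * 885) / (32 * 229.05)
= 8.0149

8.0149


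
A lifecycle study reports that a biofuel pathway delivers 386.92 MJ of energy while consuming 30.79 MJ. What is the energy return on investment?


EROI = E_out / E_in
= 386.92 / 30.79
= 12.5664

12.5664


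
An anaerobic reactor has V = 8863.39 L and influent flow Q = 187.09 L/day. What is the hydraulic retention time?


HRT = V / Q
= 8863.39 / 187.09
= 47.3750 days

47.3750 days


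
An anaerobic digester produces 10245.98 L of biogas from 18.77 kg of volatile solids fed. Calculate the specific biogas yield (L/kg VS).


Y = V / VS
= 10245.98 / 18.77
= 545.8700 L/kg VS

545.8700 L/kg VS


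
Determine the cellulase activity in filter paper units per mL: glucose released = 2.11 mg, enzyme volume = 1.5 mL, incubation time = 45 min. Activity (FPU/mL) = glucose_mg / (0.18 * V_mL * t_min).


Activity = glucose_mg / (0.18 mg/umol * V_mL * t_min)
= 2.11 / (0.18 * 1.5 * 45)
= 0.1737 FPU/mL

0.1737 FPU/mL


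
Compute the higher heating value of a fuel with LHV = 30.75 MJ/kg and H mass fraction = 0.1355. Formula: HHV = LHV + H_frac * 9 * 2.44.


HHV = LHV + H_frac * 9 * 2.44
= 30.75 + 0.1355 * 9 * 2.44
= 33.7256 MJ/kg

33.7256 MJ/kg


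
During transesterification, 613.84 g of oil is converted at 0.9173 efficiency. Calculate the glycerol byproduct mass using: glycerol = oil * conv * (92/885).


glycerol = oil * conv * (92/885)
= 613.84 * 0.9173 * 92 / 885
= 58.5344 g

58.5344 g


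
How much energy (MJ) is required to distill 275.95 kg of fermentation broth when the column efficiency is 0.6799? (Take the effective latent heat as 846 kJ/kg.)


E = m * 846 / (eta * 1000)
= 275.95 * 846 / (0.6799 * 1000)
= 343.3648 MJ

343.3648 MJ


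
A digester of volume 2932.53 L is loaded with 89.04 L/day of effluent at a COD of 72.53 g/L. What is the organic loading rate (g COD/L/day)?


OLR = Q * S / V
= 89.04 * 72.53 / 2932.53
= 2.2022 g/L/day

2.2022 g/L/day


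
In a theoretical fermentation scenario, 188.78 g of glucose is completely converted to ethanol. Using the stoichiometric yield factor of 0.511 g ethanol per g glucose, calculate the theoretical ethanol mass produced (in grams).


Theoretical ethanol yield: m_EtOH = 0.511 * m_glucose
m_EtOH = 0.511 * 188.78 = 96.4666 g

96.4666 g


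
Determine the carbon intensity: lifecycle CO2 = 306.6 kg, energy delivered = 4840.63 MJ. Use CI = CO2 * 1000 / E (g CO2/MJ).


CI = CO2 * 1000 / E
= 306.6 * 1000 / 4840.63
= 63.3389 g CO2/MJ

63.3389 g CO2/MJ


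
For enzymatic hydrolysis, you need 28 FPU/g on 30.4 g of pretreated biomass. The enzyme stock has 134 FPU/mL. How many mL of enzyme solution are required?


V = dosage * m_sub / activity
V = 28 * 30.4 / 134
V = 6.3522 mL

6.3522 mL


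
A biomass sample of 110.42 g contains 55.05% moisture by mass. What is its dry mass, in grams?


Wd = Ww * (1 - MC/100)
= 110.42 * (1 - 55.05/100)
= 49.6338 g

49.6338 g


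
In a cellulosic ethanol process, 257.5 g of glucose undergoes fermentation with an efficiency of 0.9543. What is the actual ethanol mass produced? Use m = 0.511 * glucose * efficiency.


Actual ethanol: m = 0.511 * 257.5 * 0.9543
m = 125.5692 g

125.5692 g


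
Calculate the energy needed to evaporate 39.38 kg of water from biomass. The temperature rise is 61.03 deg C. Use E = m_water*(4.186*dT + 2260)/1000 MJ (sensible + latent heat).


E = m_water * (4.186 * dT + 2260) / 1000
= 39.38 * (4.186 * 61.03 + 2260) / 1000
= 99.0593 MJ

99.0593 MJ


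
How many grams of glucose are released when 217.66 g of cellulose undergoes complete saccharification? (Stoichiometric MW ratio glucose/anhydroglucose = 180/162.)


glucose = cellulose * 180/162
= 217.66 * 180/162
= 241.8444 g

241.8444 g


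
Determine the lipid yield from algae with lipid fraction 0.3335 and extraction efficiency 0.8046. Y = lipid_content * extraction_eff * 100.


Y = lipid_content * extraction_eff * 100
= 0.3335 * 0.8046 * 100
= 26.8334%

26.8334%


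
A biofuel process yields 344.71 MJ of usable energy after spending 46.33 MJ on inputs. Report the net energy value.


NEV = E_out - E_in
= 344.71 - 46.33
= 298.3800 MJ

298.3800 MJ


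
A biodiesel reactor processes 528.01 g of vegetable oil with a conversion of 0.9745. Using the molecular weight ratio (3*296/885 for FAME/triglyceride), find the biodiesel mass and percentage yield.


m_FAME = oil * conv * (3 * 296 / 885) = oil * conv * (888/885)
= 528.01 * 0.9745 * 888 / 885
= 516.2900 g
Y = m_FAME / oil * 100 = conv * (888/885) * 100
= 0.9745 * 888 / 885 * 100
= 97.78%

516.2900 g FAME; Y = 97.78%


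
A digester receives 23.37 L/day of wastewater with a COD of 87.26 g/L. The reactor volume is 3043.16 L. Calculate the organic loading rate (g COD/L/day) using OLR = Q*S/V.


OLR = Q * S / V
= 23.37 * 87.26 / 3043.16
= 0.6701 g/L/day

0.6701 g/L/day


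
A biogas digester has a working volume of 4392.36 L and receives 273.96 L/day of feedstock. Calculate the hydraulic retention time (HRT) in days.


HRT = V / Q
= 4392.36 / 273.96
= 16.0329 days

16.0329 days


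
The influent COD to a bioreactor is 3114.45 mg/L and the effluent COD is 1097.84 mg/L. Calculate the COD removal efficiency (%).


eta = (COD_in - COD_out) / COD_in * 100
= (3114.45 - 1097.84) / 3114.45 * 100
= 64.7501%

64.7501%


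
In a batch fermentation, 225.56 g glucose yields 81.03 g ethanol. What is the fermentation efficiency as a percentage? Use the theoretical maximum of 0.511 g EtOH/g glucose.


Fermentation efficiency = (actual / (0.511 * glucose)) * 100
= (81.03 / (0.511 * 225.56)) * 100
= 70.3012%

70.3012%


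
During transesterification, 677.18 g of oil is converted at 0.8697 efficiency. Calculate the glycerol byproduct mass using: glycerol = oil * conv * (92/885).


glycerol = oil * conv * (92/885)
= 677.18 * 0.8697 * 92 / 885
= 61.2235 g

61.2235 g


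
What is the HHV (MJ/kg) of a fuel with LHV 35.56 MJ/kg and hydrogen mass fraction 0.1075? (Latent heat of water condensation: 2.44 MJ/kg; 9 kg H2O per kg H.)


HHV = LHV + H_frac * 9 * 2.44
= 35.56 + 0.1075 * 9 * 2.44
= 37.9207 MJ/kg

37.9207 MJ/kg


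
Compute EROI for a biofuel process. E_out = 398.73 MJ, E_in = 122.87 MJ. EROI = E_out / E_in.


EROI = E_out / E_in
= 398.73 / 122.87
= 3.2451

3.2451


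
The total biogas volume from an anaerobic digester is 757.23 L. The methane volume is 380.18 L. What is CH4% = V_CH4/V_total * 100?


CH4% = V_CH4 / V_total * 100
= 380.18 / 757.23 * 100
= 50.2067%

50.2067%


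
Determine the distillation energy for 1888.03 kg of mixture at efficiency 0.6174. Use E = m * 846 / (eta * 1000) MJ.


E = m * 846 / (eta * 1000)
= 1888.03 * 846 / (0.6174 * 1000)
= 2587.0965 MJ

2587.0965 MJ


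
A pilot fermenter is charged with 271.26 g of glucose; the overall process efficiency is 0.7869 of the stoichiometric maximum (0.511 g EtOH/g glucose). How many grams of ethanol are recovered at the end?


Actual ethanol: m = 0.511 * 271.26 * 0.7869
m = 109.0752 g

109.0752 g


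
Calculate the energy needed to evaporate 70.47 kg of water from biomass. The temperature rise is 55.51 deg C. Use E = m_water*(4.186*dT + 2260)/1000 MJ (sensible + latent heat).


E = m_water * (4.186 * dT + 2260) / 1000
= 70.47 * (4.186 * 55.51 + 2260) / 1000
= 175.6370 MJ

175.6370 MJ


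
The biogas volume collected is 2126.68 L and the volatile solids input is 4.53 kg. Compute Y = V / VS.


Y = V / VS
= 2126.68 / 4.53
= 469.4658 L/kg VS

469.4658 L/kg VS


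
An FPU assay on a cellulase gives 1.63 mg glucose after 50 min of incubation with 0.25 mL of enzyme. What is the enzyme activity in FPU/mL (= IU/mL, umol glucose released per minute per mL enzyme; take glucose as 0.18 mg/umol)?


Activity = glucose_mg / (0.18 mg/umol * V_mL * t_min)
= 1.63 / (0.18 * 0.25 * 50)
= 0.7244 FPU/mL

0.7244 FPU/mL


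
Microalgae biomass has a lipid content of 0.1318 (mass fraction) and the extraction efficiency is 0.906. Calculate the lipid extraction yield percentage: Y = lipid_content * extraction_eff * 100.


Y = lipid_content * extraction_eff * 100
= 0.1318 * 0.906 * 100
= 11.9411%

11.9411%


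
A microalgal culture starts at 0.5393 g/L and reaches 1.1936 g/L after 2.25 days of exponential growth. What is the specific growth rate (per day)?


mu = ln(X2/X1) / dt
= ln(1.1936/0.5393) / 2.25
= 0.3531 per day

0.3531 per day


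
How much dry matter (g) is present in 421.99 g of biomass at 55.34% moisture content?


Wd = Ww * (1 - MC/100)
= 421.99 * (1 - 55.34/100)
= 188.4607 g

188.4607 g


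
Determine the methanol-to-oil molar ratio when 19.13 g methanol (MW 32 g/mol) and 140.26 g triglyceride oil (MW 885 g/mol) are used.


Molar ratio = n_MeOH / n_oil = (MeOH/32) / (oil/885) = (MeOH * 885) / (32 * oil)
= (19.13 * 885) / (32 * 140.26)
= 3.7720

3.7720


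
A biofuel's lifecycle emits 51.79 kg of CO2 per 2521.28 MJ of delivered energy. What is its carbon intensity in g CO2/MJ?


CI = CO2 * 1000 / E
= 51.79 * 1000 / 2521.28
= 20.5412 g CO2/MJ

20.5412 g CO2/MJ


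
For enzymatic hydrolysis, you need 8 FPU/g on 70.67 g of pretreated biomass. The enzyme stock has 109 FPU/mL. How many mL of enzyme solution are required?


V = dosage * m_sub / activity
V = 8 * 70.67 / 109
V = 5.1868 mL

5.1868 mL


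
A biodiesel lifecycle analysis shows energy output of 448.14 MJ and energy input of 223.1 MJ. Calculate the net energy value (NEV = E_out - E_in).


NEV = E_out - E_in
= 448.14 - 223.1
= 225.0400 MJ

225.0400 MJ


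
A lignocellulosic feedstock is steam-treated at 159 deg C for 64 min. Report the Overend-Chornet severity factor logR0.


logR0 = log10(t * exp((T - 100) / 14.75))
= log10(64 * exp((159 - 100) / 14.75))
= 3.5434

3.5434


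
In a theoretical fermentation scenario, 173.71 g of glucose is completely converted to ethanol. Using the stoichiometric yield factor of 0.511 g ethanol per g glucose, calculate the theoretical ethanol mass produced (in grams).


Theoretical ethanol yield: m_EtOH = 0.511 * m_glucose
m_EtOH = 0.511 * 173.71 = 88.7658 g

88.7658 g


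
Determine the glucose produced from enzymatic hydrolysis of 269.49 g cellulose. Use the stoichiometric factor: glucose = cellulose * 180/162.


glucose = cellulose * 180/162
= 269.49 * 180/162
= 299.4333 g

299.4333 g


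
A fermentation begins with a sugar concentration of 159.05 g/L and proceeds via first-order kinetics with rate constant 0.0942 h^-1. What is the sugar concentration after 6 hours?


S = S0 * exp(-k * t)
S = 159.05 * exp(-0.0942 * 6)
S = 90.3796 g/L

90.3796 g/L


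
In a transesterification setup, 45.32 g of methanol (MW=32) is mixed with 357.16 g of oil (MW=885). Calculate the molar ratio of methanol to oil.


Molar ratio = n_MeOH / n_oil = (MeOH/32) / (oil/885) = (MeOH * 885) / (32 * oil)
= (45.32 * 885) / (32 * 357.16)
= 3.5093

3.5093


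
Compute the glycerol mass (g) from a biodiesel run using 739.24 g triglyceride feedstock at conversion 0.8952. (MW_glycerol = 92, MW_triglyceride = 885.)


glycerol = oil * conv * (92/885)
= 739.24 * 0.8952 * 92 / 885
= 68.7939 g

68.7939 g


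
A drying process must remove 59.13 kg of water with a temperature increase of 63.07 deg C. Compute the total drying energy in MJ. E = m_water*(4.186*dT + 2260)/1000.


E = m_water * (4.186 * dT + 2260) / 1000
= 59.13 * (4.186 * 63.07 + 2260) / 1000
= 149.2448 MJ

149.2448 MJ


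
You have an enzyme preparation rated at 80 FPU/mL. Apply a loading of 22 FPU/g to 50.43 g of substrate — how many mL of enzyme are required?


V = dosage * m_sub / activity
V = 22 * 50.43 / 80
V = 13.8682 mL

13.8682 mL


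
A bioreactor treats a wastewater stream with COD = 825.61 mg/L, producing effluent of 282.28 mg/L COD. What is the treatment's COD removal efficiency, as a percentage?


eta = (COD_in - COD_out) / COD_in * 100
= (825.61 - 282.28) / 825.61 * 100
= 65.8095%

65.8095%


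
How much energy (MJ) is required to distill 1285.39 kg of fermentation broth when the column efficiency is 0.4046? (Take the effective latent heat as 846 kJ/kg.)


E = m * 846 / (eta * 1000)
= 1285.39 * 846 / (0.4046 * 1000)
= 2687.6914 MJ

2687.6914 MJ


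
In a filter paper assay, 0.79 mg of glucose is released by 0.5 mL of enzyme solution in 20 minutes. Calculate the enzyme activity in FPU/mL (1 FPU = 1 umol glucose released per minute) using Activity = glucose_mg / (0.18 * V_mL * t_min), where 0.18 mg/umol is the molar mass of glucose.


Activity = glucose_mg / (0.18 mg/umol * V_mL * t_min)
= 0.79 / (0.18 * 0.5 * 20)
= 0.4389 FPU/mL

0.4389 FPU/mL


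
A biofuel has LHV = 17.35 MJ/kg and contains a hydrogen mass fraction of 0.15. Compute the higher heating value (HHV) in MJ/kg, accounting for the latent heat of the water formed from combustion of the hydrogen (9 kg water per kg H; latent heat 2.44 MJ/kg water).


HHV = LHV + H_frac * 9 * 2.44
= 17.35 + 0.15 * 9 * 2.44
= 20.6440 MJ/kg

20.6440 MJ/kg


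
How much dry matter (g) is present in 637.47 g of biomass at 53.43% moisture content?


Wd = Ww * (1 - MC/100)
= 637.47 * (1 - 53.43/100)
= 296.8698 g

296.8698 g


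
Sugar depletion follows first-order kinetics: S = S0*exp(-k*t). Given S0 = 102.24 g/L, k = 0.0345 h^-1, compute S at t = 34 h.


S = S0 * exp(-k * t)
S = 102.24 * exp(-0.0345 * 34)
S = 31.6369 g/L

31.6369 g/L


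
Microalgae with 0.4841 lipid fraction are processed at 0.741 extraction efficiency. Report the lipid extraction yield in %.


Y = lipid_content * extraction_eff * 100
= 0.4841 * 0.741 * 100
= 35.8718%

35.8718%


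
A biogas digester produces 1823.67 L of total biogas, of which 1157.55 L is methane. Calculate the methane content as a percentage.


CH4% = V_CH4 / V_total * 100
= 1157.55 / 1823.67 * 100
= 63.4737%

63.4737%


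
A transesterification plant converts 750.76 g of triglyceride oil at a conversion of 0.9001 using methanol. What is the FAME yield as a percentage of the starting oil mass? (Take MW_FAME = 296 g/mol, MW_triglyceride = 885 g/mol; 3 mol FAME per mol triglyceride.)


m_FAME = oil * conv * (3 * 296 / 885) = oil * conv * (888/885)
= 750.76 * 0.9001 * 888 / 885
= 678.0498 g
Y = m_FAME / oil * 100 = conv * (888/885) * 100
= 0.9001 * 888 / 885 * 100
= 90.32%

90.32%


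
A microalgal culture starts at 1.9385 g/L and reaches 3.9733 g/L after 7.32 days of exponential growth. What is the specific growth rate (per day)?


mu = ln(X2/X1) / dt
= ln(3.9733/1.9385) / 7.32
= 0.0980 per day

0.0980 per day


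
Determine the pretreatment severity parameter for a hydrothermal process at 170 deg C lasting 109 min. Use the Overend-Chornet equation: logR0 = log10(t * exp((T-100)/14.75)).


logR0 = log10(t * exp((T - 100) / 14.75))
= log10(109 * exp((170 - 100) / 14.75))
= 4.0985

4.0985


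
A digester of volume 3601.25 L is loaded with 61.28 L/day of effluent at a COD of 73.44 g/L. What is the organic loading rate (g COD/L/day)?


OLR = Q * S / V
= 61.28 * 73.44 / 3601.25
= 1.2497 g/L/day

1.2497 g/L/day


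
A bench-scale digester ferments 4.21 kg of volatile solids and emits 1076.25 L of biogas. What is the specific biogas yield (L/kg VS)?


Y = V / VS
= 1076.25 / 4.21
= 255.6413 L/kg VS

255.6413 L/kg VS


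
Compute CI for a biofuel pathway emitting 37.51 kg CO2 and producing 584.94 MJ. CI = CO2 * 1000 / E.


CI = CO2 * 1000 / E
= 37.51 * 1000 / 584.94
= 64.1262 g CO2/MJ

64.1262 g CO2/MJ


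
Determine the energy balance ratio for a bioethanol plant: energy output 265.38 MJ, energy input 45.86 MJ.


EROI = E_out / E_in
= 265.38 / 45.86
= 5.7867

5.7867


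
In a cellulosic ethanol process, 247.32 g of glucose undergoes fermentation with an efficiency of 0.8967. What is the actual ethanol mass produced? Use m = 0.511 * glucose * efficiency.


Actual ethanol: m = 0.511 * 247.32 * 0.8967
m = 113.3254 g

113.3254 g


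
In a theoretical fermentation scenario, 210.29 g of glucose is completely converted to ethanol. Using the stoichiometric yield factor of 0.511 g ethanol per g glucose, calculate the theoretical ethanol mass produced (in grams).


Theoretical ethanol yield: m_EtOH = 0.511 * m_glucose
m_EtOH = 0.511 * 210.29 = 107.4582 g

107.4582 g


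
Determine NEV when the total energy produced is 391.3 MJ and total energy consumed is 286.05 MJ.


NEV = E_out - E_in
= 391.3 - 286.05
= 105.2500 MJ

105.2500 MJ


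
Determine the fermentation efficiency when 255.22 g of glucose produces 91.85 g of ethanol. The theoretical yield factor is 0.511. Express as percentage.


Fermentation efficiency = (actual / (0.511 * glucose)) * 100
= (91.85 / (0.511 * 255.22)) * 100
= 70.4277%

70.4277%
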